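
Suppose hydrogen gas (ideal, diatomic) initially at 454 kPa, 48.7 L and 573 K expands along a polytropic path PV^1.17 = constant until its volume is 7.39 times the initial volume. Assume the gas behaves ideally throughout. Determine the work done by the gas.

n = P₁V₁/(RT₁) = 454×48.7/(8.314×573) = 4.64 mol.
Polytropic n=1.17: T₂ = T₁(V₁/V₂)^(n−1) = 573×(0.135)^0.17 = 408 K; P₂ = P₁(V₁/V₂)^n = 43.7 kPa.
W = (P₁V₁−P₂V₂)/(n−1) = (454×48.7−43.7×360)/0.17 = 37500 J.

37500 J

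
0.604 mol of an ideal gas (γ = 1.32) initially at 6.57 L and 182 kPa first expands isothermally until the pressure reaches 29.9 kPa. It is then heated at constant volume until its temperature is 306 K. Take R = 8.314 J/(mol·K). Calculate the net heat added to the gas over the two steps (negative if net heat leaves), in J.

3220 J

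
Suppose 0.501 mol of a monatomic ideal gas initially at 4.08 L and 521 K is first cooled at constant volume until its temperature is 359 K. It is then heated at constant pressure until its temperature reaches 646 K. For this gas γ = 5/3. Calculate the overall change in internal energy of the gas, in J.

781 J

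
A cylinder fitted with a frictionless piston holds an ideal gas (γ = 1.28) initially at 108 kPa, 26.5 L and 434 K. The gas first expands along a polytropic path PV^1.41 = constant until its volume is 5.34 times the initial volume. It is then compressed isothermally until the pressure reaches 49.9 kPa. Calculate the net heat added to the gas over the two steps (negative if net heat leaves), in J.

n = P₁V₁/(RT₁) = 108×26.5/(8.314×434) = 0.793 mol.
Step 1 — Polytropic n=1.41: T₂ = T₁(V₁/V₂)^(n−1) = 434×(0.187)^0.41 = 218 K; P₂ = P₁(V₁/V₂)^n = 10.2 kPa.
W = (P₁V₁−P₂V₂)/(n−1) = (108×26.5−10.2×142)/0.41 = 3470 J.
ΔU = nCvΔT = 0.793×29.7×(218−434) = -5080 J.
Q = ΔU + W = -1610 J.
State after step 1: P = 10.2 kPa, V = 142 L, T = 218 K.
Step 2 — Isothermal: T stays 218 K; PV = const ⇒ V₂ = 28.9 L, P₂ = 49.9 kPa.
ΔU = 0 (ideal gas, T constant).
W = nRT ln(V₂/V₁) = 0.793×8.314×218×ln(0.204) = -2290 J.
Q = ΔU + W = -2290 J.
Net over both steps: W = 1180 J, Q = -3900 J, ΔU = -5080 J.

-3900 J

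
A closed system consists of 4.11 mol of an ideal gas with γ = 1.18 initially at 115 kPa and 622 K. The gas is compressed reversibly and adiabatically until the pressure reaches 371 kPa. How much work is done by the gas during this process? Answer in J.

V₁ = nRT₁/P₁ = 4.11×8.314×622/115 = 185 L.
Adiabatic: T₂/T₁ = (P₂/P₁)^((γ−1)/γ) ⇒ T₂ = 622×(3.23)^0.153 = 744 K; V₂ = 68.5 L.
ΔU = nCvΔT = 4.11×46.2×(744−622) = 23100 J.
Q = 0 for an adiabatic process, so W = −ΔU = -23100 J.

-23100 J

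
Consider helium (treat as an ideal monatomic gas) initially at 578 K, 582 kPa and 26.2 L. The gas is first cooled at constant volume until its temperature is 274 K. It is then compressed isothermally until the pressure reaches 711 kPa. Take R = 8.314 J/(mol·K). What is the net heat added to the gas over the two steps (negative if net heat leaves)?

-18900 J

n = P₁V₁/(RT₁) = 582×26.2/(8.314×578) = 3.17 mol.
Step 1 — Isochoric: V stays 26.2 L; P/T = const ⇒ T₂ = 274 K, P₂ = 276 kPa.
W = 0 (no volume change).
ΔU = nCvΔT = 3.17×12.5×(274−578) = -12000 J.
Q = ΔU = -12000 J.
State after step 1: P = 276 kPa, V = 26.2 L, T = 274 K.
Step 2 — Isothermal: T stays 274 K; PV = const ⇒ V₂ = 10.2 L, P₂ = 711 kPa.
ΔU = 0 (ideal gas, T constant).
W = nRT ln(V₂/V₁) = 3.17×8.314×274×ln(0.388) = -6840 J.
Q = ΔU + W = -6840 J.
Net over both steps: W = -6840 J, Q = -18900 J, ΔU = -12000 J.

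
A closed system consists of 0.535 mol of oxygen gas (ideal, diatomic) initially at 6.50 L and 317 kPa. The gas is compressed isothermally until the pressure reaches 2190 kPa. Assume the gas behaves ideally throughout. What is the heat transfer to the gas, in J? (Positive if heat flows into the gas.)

T₁ = P₁V₁/(nR) = 317×6.50/(0.535×8.314) = 463 K.
Isothermal: T stays 463 K; PV = const ⇒ V₂ = 0.941 L, P₂ = 2190 kPa.
ΔU = 0 (ideal gas, T constant).
W = nRT ln(V₂/V₁) = 0.535×8.314×463×ln(0.145) = -3980 J.
Q = ΔU + W = -3980 J.

-3980 J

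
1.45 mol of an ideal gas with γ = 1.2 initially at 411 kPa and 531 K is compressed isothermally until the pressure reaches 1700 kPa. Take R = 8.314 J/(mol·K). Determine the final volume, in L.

3.77 L

V₁ = nRT₁/P₁ = 1.45×8.314×531/411 = 15.6 L.
Isothermal: T stays 531 K; PV = const ⇒ V₂ = 3.77 L, P₂ = 1700 kPa.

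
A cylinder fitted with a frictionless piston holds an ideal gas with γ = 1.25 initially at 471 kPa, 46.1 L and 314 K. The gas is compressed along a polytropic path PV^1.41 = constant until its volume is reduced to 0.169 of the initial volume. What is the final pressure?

5780 kPa

Polytropic n=1.41: T₂ = T₁(V₁/V₂)^(n−1) = 314×(5.92)^0.41 = 651 K; P₂ = P₁(V₁/V₂)^n = 5780 kPa.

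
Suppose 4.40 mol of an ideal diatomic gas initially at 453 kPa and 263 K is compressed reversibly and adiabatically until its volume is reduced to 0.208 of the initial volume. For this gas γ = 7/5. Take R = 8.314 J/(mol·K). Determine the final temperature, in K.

V₁ = nRT₁/P₁ = 4.40×8.314×263/453 = 21.2 L.
Adiabatic: TV^(γ−1) = const ⇒ T₂ = 263×(4.81)^0.400 = 493 K; PV^γ = const ⇒ P₂ = 4080 kPa.

493 K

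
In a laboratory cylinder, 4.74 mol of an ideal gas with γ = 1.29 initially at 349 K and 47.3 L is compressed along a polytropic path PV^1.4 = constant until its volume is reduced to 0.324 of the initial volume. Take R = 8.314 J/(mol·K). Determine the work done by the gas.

-19600 J

P₁ = nRT₁/V₁ = 4.74×8.314×349/47.3 = 291 kPa.
Polytropic n=1.4: T₂ = T₁(V₁/V₂)^(n−1) = 349×(3.09)^0.40 = 548 K; P₂ = P₁(V₁/V₂)^n = 1410 kPa.
W = (P₁V₁−P₂V₂)/(n−1) = (291×47.3−1410×15.3)/0.40 = -19600 J.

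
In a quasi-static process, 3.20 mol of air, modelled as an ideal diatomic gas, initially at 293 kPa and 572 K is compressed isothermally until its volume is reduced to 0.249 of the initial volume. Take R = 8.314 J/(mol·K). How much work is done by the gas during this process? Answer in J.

V₁ = nRT₁/P₁ = 3.20×8.314×572/293 = 51.9 L.
Isothermal: T stays 572 K; PV = const ⇒ V₂ = 12.9 L, P₂ = 1180 kPa.
W = nRT ln(V₂/V₁) = 3.20×8.314×572×ln(0.249) = -21200 J.

-21200 J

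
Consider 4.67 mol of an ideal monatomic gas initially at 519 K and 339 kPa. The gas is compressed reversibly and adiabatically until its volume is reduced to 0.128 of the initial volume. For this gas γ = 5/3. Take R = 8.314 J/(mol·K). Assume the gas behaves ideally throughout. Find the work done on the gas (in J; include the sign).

V₁ = nRT₁/P₁ = 4.67×8.314×519/339 = 59.4 L.
Adiabatic: TV^(γ−1) = const ⇒ T₂ = 519×(7.81)^0.667 = 2040 K; PV^γ = const ⇒ P₂ = 10400 kPa.
ΔU = nCvΔT = 4.67×12.5×(2040−519) = 88800 J.
Q = 0 for an adiabatic process, so W = −ΔU = -88800 J.
Work done on the gas = −W_by = 88800 J.

88800 J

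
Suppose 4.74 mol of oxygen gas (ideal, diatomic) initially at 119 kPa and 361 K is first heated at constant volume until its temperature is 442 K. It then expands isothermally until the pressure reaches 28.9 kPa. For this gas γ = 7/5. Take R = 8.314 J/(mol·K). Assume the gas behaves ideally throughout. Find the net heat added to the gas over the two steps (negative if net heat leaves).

36200 J

V₁ = nRT₁/P₁ = 4.74×8.314×361/119 = 120 L.
Step 1 — Isochoric: V stays 120 L; P/T = const ⇒ T₂ = 442 K, P₂ = 146 kPa.
W = 0 (no volume change).
ΔU = nCvΔT = 4.74×20.8×(442−361) = 7980 J.
Q = ΔU = 7980 J.
State after step 1: P = 146 kPa, V = 120 L, T = 442 K.
Step 2 — Isothermal: T stays 442 K; PV = const ⇒ V₂ = 603 L, P₂ = 28.9 kPa.
ΔU = 0 (ideal gas, T constant).
W = nRT ln(V₂/V₁) = 4.74×8.314×442×ln(5.04) = 28200 J.
Q = ΔU + W = 28200 J.
Net over both steps: W = 28200 J, Q = 36200 J, ΔU = 7980 J.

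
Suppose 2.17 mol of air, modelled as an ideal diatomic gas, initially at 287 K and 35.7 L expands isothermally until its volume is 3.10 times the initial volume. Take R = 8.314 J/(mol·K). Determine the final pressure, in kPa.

46.8 kPa

P₁ = nRT₁/V₁ = 2.17×8.314×287/35.7 = 145 kPa.
Isothermal: T stays 287 K; PV = const ⇒ V₂ = 111 L, P₂ = 46.8 kPa.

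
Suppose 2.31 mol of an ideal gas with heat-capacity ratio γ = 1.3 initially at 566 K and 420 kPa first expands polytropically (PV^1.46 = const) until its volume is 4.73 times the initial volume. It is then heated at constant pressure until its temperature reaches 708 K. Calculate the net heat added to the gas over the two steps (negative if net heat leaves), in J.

V₁ = nRT₁/P₁ = 2.31×8.314×566/420 = 25.9 L.
Step 1 — Polytropic n=1.46: T₂ = T₁(V₁/V₂)^(n−1) = 566×(0.211)^0.46 = 277 K; P₂ = P₁(V₁/V₂)^n = 43.4 kPa.
W = (P₁V₁−P₂V₂)/(n−1) = (420×25.9−43.4×122)/0.46 = 12100 J.
ΔU = nCvΔT = 2.31×27.7×(277−566) = -18500 J.
Q = ΔU + W = -6440 J.
State after step 1: P = 43.4 kPa, V = 122 L, T = 277 K.
Step 2 — Isobaric: P stays 43.4 kPa; V/T = const ⇒ T₂ = 708 K, V₂ = 313 L.
W = PΔV = 43.4×(313−122) kPa·L = 8280 J.
ΔU = nCvΔT = 2.31×27.7×(708−277) = 27600 J.
Q = ΔU + W = nCpΔT = 35900 J.
Net over both steps: W = 20300 J, Q = 29400 J, ΔU = 9090 J.

29400 J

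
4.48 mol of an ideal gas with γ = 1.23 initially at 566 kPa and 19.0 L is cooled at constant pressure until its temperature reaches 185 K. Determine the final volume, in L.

T₁ = P₁V₁/(nR) = 566×19.0/(4.48×8.314) = 289 K.
Isobaric: P stays 566 kPa; V/T = const ⇒ T₂ = 185 K, V₂ = 12.2 L.

12.2 L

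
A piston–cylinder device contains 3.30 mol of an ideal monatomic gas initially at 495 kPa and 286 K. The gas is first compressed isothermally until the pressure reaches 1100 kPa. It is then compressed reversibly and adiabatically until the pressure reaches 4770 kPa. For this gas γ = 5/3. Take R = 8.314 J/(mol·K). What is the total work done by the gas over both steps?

V₁ = nRT₁/P₁ = 3.30×8.314×286/495 = 15.9 L.
Step 1 — Isothermal: T stays 286 K; PV = const ⇒ V₂ = 7.13 L, P₂ = 1100 kPa.
ΔU = 0 (ideal gas, T constant).
W = nRT ln(V₂/V₁) = 3.30×8.314×286×ln(0.450) = -6270 J.
Q = ΔU + W = -6270 J.
State after step 1: P = 1100 kPa, V = 7.13 L, T = 286 K.
Step 2 — Adiabatic: T₂/T₁ = (P₂/P₁)^((γ−1)/γ) ⇒ T₂ = 286×(4.34)^0.400 = 514 K; V₂ = 2.96 L.
ΔU = nCvΔT = 3.30×12.5×(514−286) = 9400 J.
Q = 0 for an adiabatic process, so W = −ΔU = -9400 J.
Net over both steps: W = -15700 J, Q = -6270 J, ΔU = 9400 J.

-15700 J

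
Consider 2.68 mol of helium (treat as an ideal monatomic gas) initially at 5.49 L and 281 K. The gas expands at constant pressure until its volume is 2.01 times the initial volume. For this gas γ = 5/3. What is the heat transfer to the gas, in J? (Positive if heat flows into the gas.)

15800 J

P₁ = nRT₁/V₁ = 2.68×8.314×281/5.49 = 1140 kPa.
Isobaric: P stays 1140 kPa; V/T = const ⇒ T₂ = 565 K, V₂ = 11.0 L.
W = PΔV = 1140×(11.0−5.49) kPa·L = 6320 J.
ΔU = nCvΔT = 2.68×12.5×(565−281) = 9490 J.
Q = ΔU + W = nCpΔT = 15800 J.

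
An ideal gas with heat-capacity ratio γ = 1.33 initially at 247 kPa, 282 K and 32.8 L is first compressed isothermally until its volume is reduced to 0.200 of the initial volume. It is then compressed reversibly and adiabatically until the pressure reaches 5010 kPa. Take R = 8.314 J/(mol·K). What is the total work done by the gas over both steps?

-23200 J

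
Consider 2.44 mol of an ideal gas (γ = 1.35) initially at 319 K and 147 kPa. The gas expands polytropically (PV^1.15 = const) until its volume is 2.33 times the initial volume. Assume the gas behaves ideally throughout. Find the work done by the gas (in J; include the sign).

5140 J

V₁ = nRT₁/P₁ = 2.44×8.314×319/147 = 44.0 L.
Polytropic n=1.15: T₂ = T₁(V₁/V₂)^(n−1) = 319×(0.429)^0.15 = 281 K; P₂ = P₁(V₁/V₂)^n = 55.6 kPa.
W = (P₁V₁−P₂V₂)/(n−1) = (147×44.0−55.6×103)/0.15 = 5140 J.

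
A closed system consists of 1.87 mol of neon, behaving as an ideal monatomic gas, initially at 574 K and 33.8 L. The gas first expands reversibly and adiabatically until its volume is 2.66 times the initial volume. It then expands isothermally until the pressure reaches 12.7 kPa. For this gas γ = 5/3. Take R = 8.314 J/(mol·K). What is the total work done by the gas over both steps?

P₁ = nRT₁/V₁ = 1.87×8.314×574/33.8 = 264 kPa.
Step 1 — Adiabatic: TV^(γ−1) = const ⇒ T₂ = 574×(0.376)^0.667 = 299 K; PV^γ = const ⇒ P₂ = 51.7 kPa.
ΔU = nCvΔT = 1.87×12.5×(299−574) = -6410 J.
Q = 0 for an adiabatic process, so W = −ΔU = 6410 J.
State after step 1: P = 51.7 kPa, V = 89.9 L, T = 299 K.
Step 2 — Isothermal: T stays 299 K; PV = const ⇒ V₂ = 366 L, P₂ = 12.7 kPa.
ΔU = 0 (ideal gas, T constant).
W = nRT ln(V₂/V₁) = 1.87×8.314×299×ln(4.07) = 6530 J.
Q = ΔU + W = 6530 J.
Net over both steps: W = 12900 J, Q = 6530 J, ΔU = -6410 J.

12900 J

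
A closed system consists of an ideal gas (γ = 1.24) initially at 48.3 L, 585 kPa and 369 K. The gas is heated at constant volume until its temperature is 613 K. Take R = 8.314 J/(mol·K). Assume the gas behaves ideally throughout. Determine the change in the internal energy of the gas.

n = P₁V₁/(RT₁) = 585×48.3/(8.314×369) = 9.21 mol.
Isochoric: V stays 48.3 L; P/T = const ⇒ T₂ = 613 K, P₂ = 972 kPa.
For an ideal gas ΔU = nCvΔT with Cv = R/(γ−1) = 34.6 J/(mol·K).
ΔU = 9.21×34.6×(613−369) = 77800 J.

77800 J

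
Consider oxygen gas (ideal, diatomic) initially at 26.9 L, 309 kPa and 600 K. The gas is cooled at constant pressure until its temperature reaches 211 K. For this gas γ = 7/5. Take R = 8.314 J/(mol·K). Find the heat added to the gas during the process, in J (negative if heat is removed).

n = P₁V₁/(RT₁) = 309×26.9/(8.314×600) = 1.67 mol.
Isobaric: P stays 309 kPa; V/T = const ⇒ T₂ = 211 K, V₂ = 9.46 L.
W = PΔV = 309×(9.46−26.9) kPa·L = -5390 J.
ΔU = nCvΔT = 1.67×20.8×(211−600) = -13500 J.
Q = ΔU + W = nCpΔT = -18900 J.

-18900 J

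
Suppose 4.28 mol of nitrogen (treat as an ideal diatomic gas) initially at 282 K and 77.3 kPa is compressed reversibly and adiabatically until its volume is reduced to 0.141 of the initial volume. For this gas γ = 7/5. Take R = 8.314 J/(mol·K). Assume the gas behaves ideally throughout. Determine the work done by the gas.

-29800 J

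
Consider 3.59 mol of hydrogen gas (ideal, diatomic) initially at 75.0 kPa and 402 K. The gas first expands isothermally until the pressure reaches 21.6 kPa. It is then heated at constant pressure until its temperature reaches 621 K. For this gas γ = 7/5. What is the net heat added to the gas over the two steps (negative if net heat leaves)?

37800 J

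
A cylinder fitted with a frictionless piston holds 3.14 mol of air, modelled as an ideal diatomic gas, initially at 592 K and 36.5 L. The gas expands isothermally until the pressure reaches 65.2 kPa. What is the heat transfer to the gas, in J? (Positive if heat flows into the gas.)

P₁ = nRT₁/V₁ = 3.14×8.314×592/36.5 = 423 kPa.
Isothermal: T stays 592 K; PV = const ⇒ V₂ = 237 L, P₂ = 65.2 kPa.
ΔU = 0 (ideal gas, T constant).
W = nRT ln(V₂/V₁) = 3.14×8.314×592×ln(6.49) = 28900 J.
Q = ΔU + W = 28900 J.

28900 J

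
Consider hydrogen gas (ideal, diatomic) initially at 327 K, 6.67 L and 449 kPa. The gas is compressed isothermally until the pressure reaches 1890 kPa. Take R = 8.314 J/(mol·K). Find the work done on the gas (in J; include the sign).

4300 J

n = P₁V₁/(RT₁) = 449×6.67/(8.314×327) = 1.10 mol.
Isothermal: T stays 327 K; PV = const ⇒ V₂ = 1.58 L, P₂ = 1890 kPa.
W = nRT ln(V₂/V₁) = 1.10×8.314×327×ln(0.238) = -4300 J.
Work done on the gas = −W_by = 4300 J.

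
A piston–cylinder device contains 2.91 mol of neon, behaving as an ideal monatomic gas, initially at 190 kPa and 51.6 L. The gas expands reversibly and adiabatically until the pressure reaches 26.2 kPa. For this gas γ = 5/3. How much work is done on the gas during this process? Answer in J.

-8050 J

T₁ = P₁V₁/(nR) = 190×51.6/(2.91×8.314) = 405 K.
Adiabatic: T₂/T₁ = (P₂/P₁)^((γ−1)/γ) ⇒ T₂ = 405×(0.138)^0.400 = 183 K; V₂ = 169 L.
ΔU = nCvΔT = 2.91×12.5×(183−405) = -8050 J.
Q = 0 for an adiabatic process, so W = −ΔU = 8050 J.
Work done on the gas = −W_by = -8050 J.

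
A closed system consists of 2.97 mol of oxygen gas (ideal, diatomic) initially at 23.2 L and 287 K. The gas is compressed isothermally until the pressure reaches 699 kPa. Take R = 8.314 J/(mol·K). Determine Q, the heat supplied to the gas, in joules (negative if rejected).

-5870 J

P₁ = nRT₁/V₁ = 2.97×8.314×287/23.2 = 305 kPa.
Isothermal: T stays 287 K; PV = const ⇒ V₂ = 10.1 L, P₂ = 699 kPa.
ΔU = 0 (ideal gas, T constant).
W = nRT ln(V₂/V₁) = 2.97×8.314×287×ln(0.437) = -5870 J.
Q = ΔU + W = -5870 J.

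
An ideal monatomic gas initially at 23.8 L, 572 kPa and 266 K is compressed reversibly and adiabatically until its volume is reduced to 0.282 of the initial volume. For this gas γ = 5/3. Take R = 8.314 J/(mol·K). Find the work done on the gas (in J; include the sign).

27100 J

n = P₁V₁/(RT₁) = 572×23.8/(8.314×266) = 6.16 mol.
Adiabatic: TV^(γ−1) = const ⇒ T₂ = 266×(3.55)^0.667 = 619 K; PV^γ = const ⇒ P₂ = 4720 kPa.
ΔU = nCvΔT = 6.16×12.5×(619−266) = 27100 J.
Q = 0 for an adiabatic process, so W = −ΔU = -27100 J.
Work done on the gas = −W_by = 27100 J.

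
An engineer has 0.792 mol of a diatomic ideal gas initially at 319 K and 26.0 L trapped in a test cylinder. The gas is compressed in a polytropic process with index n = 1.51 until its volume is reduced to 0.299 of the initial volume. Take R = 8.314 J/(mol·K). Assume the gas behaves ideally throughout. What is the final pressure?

500 kPa

P₁ = nRT₁/V₁ = 0.792×8.314×319/26.0 = 80.8 kPa.
Polytropic n=1.51: T₂ = T₁(V₁/V₂)^(n−1) = 319×(3.34)^0.51 = 590 K; P₂ = P₁(V₁/V₂)^n = 500 kPa.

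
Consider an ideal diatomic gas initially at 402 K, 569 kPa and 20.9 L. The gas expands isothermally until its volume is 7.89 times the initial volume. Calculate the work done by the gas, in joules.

24600 J

n = P₁V₁/(RT₁) = 569×20.9/(8.314×402) = 3.56 mol.
Isothermal: T stays 402 K; PV = const ⇒ V₂ = 165 L, P₂ = 72.1 kPa.
W = nRT ln(V₂/V₁) = 3.56×8.314×402×ln(7.89) = 24600 J.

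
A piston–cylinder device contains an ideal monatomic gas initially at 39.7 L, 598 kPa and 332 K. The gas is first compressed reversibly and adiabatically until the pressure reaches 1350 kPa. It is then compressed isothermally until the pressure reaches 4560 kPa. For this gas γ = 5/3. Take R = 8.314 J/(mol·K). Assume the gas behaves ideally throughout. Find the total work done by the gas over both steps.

-53700 J

n = P₁V₁/(RT₁) = 598×39.7/(8.314×332) = 8.60 mol.
Step 1 — Adiabatic: T₂/T₁ = (P₂/P₁)^((γ−1)/γ) ⇒ T₂ = 332×(2.26)^0.400 = 460 K; V₂ = 24.4 L.
ΔU = nCvΔT = 8.60×12.5×(460−332) = 13700 J.
Q = 0 for an adiabatic process, so W = −ΔU = -13700 J.
State after step 1: P = 1350 kPa, V = 24.4 L, T = 460 K.
Step 2 — Isothermal: T stays 460 K; PV = const ⇒ V₂ = 7.21 L, P₂ = 4560 kPa.
ΔU = 0 (ideal gas, T constant).
W = nRT ln(V₂/V₁) = 8.60×8.314×460×ln(0.296) = -40000 J.
Q = ΔU + W = -40000 J.
Net over both steps: W = -53700 J, Q = -40000 J, ΔU = 13700 J.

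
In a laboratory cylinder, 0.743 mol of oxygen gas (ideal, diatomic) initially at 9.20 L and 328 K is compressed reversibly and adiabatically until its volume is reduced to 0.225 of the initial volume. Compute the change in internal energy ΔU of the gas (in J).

P₁ = nRT₁/V₁ = 0.743×8.314×328/9.20 = 220 kPa.
Adiabatic: TV^(γ−1) = const ⇒ T₂ = 328×(4.44)^0.400 = 596 K; PV^γ = const ⇒ P₂ = 1780 kPa.
For an ideal gas ΔU = nCvΔT with Cv = (5/2)R = 20.8 J/(mol·K).
ΔU = 0.743×20.8×(596−328) = 4130 J.

4130 J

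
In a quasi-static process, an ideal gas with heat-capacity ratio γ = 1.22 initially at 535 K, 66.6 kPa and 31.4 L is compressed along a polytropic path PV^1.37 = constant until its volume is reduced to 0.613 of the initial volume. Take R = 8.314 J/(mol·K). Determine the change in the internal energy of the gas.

n = P₁V₁/(RT₁) = 66.6×31.4/(8.314×535) = 0.470 mol.
Polytropic n=1.37: T₂ = T₁(V₁/V₂)^(n−1) = 535×(1.63)^0.37 = 641 K; P₂ = P₁(V₁/V₂)^n = 130 kPa.
For an ideal gas ΔU = nCvΔT with Cv = R/(γ−1) = 37.8 J/(mol·K).
ΔU = 0.470×37.8×(641−535) = 1890 J.

1890 J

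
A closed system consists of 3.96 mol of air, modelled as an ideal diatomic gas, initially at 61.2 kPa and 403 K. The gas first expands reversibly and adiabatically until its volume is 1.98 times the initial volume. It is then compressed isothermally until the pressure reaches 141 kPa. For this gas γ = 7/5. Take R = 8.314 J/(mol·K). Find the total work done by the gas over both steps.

V₁ = nRT₁/P₁ = 3.96×8.314×403/61.2 = 217 L.
Step 1 — Adiabatic: TV^(γ−1) = const ⇒ T₂ = 403×(0.505)^0.400 = 307 K; PV^γ = const ⇒ P₂ = 23.5 kPa.
ΔU = nCvΔT = 3.96×20.8×(307−403) = -7930 J.
Q = 0 for an adiabatic process, so W = −ΔU = 7930 J.
State after step 1: P = 23.5 kPa, V = 429 L, T = 307 K.
Step 2 — Isothermal: T stays 307 K; PV = const ⇒ V₂ = 71.6 L, P₂ = 141 kPa.
ΔU = 0 (ideal gas, T constant).
W = nRT ln(V₂/V₁) = 3.96×8.314×307×ln(0.167) = -18100 J.
Q = ΔU + W = -18100 J.
Net over both steps: W = -10200 J, Q = -18100 J, ΔU = -7930 J.

-10200 J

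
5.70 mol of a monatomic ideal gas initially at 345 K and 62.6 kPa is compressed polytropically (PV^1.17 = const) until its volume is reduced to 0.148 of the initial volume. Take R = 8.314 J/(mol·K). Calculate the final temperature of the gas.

477 K

V₁ = nRT₁/P₁ = 5.70×8.314×345/62.6 = 261 L.
Polytropic n=1.17: T₂ = T₁(V₁/V₂)^(n−1) = 345×(6.76)^0.17 = 477 K; P₂ = P₁(V₁/V₂)^n = 585 kPa.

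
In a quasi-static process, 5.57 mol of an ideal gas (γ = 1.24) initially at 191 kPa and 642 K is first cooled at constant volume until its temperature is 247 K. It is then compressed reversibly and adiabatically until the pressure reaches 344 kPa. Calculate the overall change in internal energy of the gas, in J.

V₁ = nRT₁/P₁ = 5.57×8.314×642/191 = 156 L.
Step 1 — Isochoric: V stays 156 L; P/T = const ⇒ T₂ = 247 K, P₂ = 73.5 kPa.
W = 0 (no volume change).
ΔU = nCvΔT = 5.57×34.6×(247−642) = -76200 J.
Q = ΔU = -76200 J.
State after step 1: P = 73.5 kPa, V = 156 L, T = 247 K.
Step 2 — Adiabatic: T₂/T₁ = (P₂/P₁)^((γ−1)/γ) ⇒ T₂ = 247×(4.68)^0.194 = 333 K; V₂ = 44.8 L.
ΔU = nCvΔT = 5.57×34.6×(333−247) = 16600 J.
Q = 0 for an adiabatic process, so W = −ΔU = -16600 J.
Net over both steps: W = -16600 J, Q = -76200 J, ΔU = -59600 J.

-59600 J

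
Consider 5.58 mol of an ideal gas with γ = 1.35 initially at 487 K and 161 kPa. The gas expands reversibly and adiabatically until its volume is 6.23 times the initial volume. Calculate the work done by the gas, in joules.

30500 J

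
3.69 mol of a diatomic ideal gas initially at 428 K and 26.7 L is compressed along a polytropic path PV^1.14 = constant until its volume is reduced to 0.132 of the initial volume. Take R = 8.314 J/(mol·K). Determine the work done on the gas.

P₁ = nRT₁/V₁ = 3.69×8.314×428/26.7 = 492 kPa.
Polytropic n=1.14: T₂ = T₁(V₁/V₂)^(n−1) = 428×(7.58)^0.14 = 568 K; P₂ = P₁(V₁/V₂)^n = 4950 kPa.
W = (P₁V₁−P₂V₂)/(n−1) = (492×26.7−4950×3.52)/0.14 = -30700 J.
Work done on the gas = −W_by = 30700 J.

30700 J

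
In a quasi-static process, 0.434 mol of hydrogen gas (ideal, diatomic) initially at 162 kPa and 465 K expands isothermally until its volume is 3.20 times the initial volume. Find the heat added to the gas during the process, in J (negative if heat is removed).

1950 J

V₁ = nRT₁/P₁ = 0.434×8.314×465/162 = 10.4 L.
Isothermal: T stays 465 K; PV = const ⇒ V₂ = 33.1 L, P₂ = 50.6 kPa.
ΔU = 0 (ideal gas, T constant).
W = nRT ln(V₂/V₁) = 0.434×8.314×465×ln(3.20) = 1950 J.
Q = ΔU + W = 1950 J.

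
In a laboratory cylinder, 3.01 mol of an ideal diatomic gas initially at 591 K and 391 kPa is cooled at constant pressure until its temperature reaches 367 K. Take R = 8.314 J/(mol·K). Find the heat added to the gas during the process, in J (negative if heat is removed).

V₁ = nRT₁/P₁ = 3.01×8.314×591/391 = 37.8 L.
Isobaric: P stays 391 kPa; V/T = const ⇒ T₂ = 367 K, V₂ = 23.5 L.
W = PΔV = 391×(23.5−37.8) kPa·L = -5610 J.
ΔU = nCvΔT = 3.01×20.8×(367−591) = -14000 J.
Q = ΔU + W = nCpΔT = -19600 J.

-19600 J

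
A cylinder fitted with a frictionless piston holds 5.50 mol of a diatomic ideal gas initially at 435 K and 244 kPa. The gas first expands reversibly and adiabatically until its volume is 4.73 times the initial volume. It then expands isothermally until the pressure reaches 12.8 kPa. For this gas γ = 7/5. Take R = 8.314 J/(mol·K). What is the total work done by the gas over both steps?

31300 J

V₁ = nRT₁/P₁ = 5.50×8.314×435/244 = 81.5 L.
Step 1 — Adiabatic: TV^(γ−1) = const ⇒ T₂ = 435×(0.211)^0.400 = 234 K; PV^γ = const ⇒ P₂ = 27.7 kPa.
ΔU = nCvΔT = 5.50×20.8×(234−435) = -23000 J.
Q = 0 for an adiabatic process, so W = −ΔU = 23000 J.
State after step 1: P = 27.7 kPa, V = 386 L, T = 234 K.
Step 2 — Isothermal: T stays 234 K; PV = const ⇒ V₂ = 835 L, P₂ = 12.8 kPa.
ΔU = 0 (ideal gas, T constant).
W = nRT ln(V₂/V₁) = 5.50×8.314×234×ln(2.16) = 8250 J.
Q = ΔU + W = 8250 J.
Net over both steps: W = 31300 J, Q = 8250 J, ΔU = -23000 J.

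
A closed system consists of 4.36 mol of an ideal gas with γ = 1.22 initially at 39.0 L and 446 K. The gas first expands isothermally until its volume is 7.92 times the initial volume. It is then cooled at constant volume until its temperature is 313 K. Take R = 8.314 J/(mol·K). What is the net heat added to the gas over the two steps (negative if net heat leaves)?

11500 J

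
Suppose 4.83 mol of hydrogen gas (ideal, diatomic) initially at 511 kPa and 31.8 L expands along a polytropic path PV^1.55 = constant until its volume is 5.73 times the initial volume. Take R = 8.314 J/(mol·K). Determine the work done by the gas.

18200 J

T₁ = P₁V₁/(nR) = 511×31.8/(4.83×8.314) = 405 K.
Polytropic n=1.55: T₂ = T₁(V₁/V₂)^(n−1) = 405×(0.175)^0.55 = 155 K; P₂ = P₁(V₁/V₂)^n = 34.1 kPa.
W = (P₁V₁−P₂V₂)/(n−1) = (511×31.8−34.1×182)/0.55 = 18200 J.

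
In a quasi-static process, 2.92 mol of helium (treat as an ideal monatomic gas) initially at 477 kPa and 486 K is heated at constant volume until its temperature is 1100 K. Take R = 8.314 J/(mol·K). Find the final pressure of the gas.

V₁ = nRT₁/P₁ = 2.92×8.314×486/477 = 24.7 L.
Isochoric: V stays 24.7 L; P/T = const ⇒ T₂ = 1100 K, P₂ = 1080 kPa.

1080 kPa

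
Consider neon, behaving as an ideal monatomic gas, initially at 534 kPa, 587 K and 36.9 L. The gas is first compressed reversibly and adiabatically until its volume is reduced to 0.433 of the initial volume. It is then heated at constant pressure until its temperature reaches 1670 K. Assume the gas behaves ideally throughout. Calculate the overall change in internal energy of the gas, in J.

54500 J

n = P₁V₁/(RT₁) = 534×36.9/(8.314×587) = 4.04 mol.
Step 1 — Adiabatic: TV^(γ−1) = const ⇒ T₂ = 587×(2.31)^0.667 = 1030 K; PV^γ = const ⇒ P₂ = 2150 kPa.
ΔU = nCvΔT = 4.04×12.5×(1030−587) = 22100 J.
Q = 0 for an adiabatic process, so W = −ΔU = -22100 J.
State after step 1: P = 2150 kPa, V = 16.0 L, T = 1030 K.
Step 2 — Isobaric: P stays 2150 kPa; V/T = const ⇒ T₂ = 1670 K, V₂ = 26.0 L.
W = PΔV = 2150×(26.0−16.0) kPa·L = 21600 J.
ΔU = nCvΔT = 4.04×12.5×(1670−1030) = 32400 J.
Q = ΔU + W = nCpΔT = 54100 J.
Net over both steps: W = -453 J, Q = 54100 J, ΔU = 54500 J.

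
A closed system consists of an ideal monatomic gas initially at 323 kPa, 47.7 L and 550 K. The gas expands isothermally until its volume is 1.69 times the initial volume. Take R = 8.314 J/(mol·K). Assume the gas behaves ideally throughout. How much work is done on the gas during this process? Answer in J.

-8080 J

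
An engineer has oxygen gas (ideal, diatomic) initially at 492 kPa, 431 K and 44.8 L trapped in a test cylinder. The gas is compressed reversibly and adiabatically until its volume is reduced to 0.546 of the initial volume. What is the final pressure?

Adiabatic: TV^(γ−1) = const ⇒ T₂ = 431×(1.83)^0.400 = 549 K; PV^γ = const ⇒ P₂ = 1150 kPa.

1150 kPa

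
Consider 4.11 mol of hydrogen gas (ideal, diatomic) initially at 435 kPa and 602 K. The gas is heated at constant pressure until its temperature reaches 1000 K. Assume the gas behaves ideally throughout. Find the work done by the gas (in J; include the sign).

13600 J

V₁ = nRT₁/P₁ = 4.11×8.314×602/435 = 47.3 L.
Isobaric: P stays 435 kPa; V/T = const ⇒ T₂ = 1000 K, V₂ = 78.6 L.
W = PΔV = 435×(78.6−47.3) kPa·L = 13600 J.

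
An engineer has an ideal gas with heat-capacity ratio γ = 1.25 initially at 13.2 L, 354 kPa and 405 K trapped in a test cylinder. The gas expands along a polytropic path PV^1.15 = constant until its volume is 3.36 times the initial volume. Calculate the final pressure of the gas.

87.8 kPa

Polytropic n=1.15: T₂ = T₁(V₁/V₂)^(n−1) = 405×(0.298)^0.15 = 338 K; P₂ = P₁(V₁/V₂)^n = 87.8 kPa.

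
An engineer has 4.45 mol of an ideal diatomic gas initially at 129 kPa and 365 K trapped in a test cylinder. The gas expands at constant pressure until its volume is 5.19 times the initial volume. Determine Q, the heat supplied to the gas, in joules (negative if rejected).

198000 J

V₁ = nRT₁/P₁ = 4.45×8.314×365/129 = 105 L.
Isobaric: P stays 129 kPa; V/T = const ⇒ T₂ = 1890 K, V₂ = 543 L.
W = PΔV = 129×(543−105) kPa·L = 56600 J.
ΔU = nCvΔT = 4.45×20.8×(1890−365) = 141000 J.
Q = ΔU + W = nCpΔT = 198000 J.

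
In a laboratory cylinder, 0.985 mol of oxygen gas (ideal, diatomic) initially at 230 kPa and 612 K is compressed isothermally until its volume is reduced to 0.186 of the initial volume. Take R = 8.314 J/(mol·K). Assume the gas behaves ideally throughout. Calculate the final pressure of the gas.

1240 kPa

V₁ = nRT₁/P₁ = 0.985×8.314×612/230 = 21.8 L.
Isothermal: T stays 612 K; PV = const ⇒ V₂ = 4.05 L, P₂ = 1240 kPa.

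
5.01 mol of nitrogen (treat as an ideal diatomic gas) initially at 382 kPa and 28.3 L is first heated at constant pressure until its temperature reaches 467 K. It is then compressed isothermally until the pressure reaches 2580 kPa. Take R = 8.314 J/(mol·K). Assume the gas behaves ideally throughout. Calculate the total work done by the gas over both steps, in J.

-28500 J

T₁ = P₁V₁/(nR) = 382×28.3/(5.01×8.314) = 260 K.
Step 1 — Isobaric: P stays 382 kPa; V/T = const ⇒ T₂ = 467 K, V₂ = 50.9 L.
W = PΔV = 382×(50.9−28.3) kPa·L = 8640 J.
ΔU = nCvΔT = 5.01×20.8×(467−260) = 21600 J.
Q = ΔU + W = nCpΔT = 30200 J.
State after step 1: P = 382 kPa, V = 50.9 L, T = 467 K.
Step 2 — Isothermal: T stays 467 K; PV = const ⇒ V₂ = 7.54 L, P₂ = 2580 kPa.
ΔU = 0 (ideal gas, T constant).
W = nRT ln(V₂/V₁) = 5.01×8.314×467×ln(0.148) = -37200 J.
Q = ΔU + W = -37200 J.
Net over both steps: W = -28500 J, Q = -6910 J, ΔU = 21600 J.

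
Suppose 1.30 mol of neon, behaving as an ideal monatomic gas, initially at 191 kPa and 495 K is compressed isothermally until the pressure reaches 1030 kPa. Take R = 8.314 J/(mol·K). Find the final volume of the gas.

V₁ = nRT₁/P₁ = 1.30×8.314×495/191 = 28.0 L.
Isothermal: T stays 495 K; PV = const ⇒ V₂ = 5.19 L, P₂ = 1030 kPa.

5.19 L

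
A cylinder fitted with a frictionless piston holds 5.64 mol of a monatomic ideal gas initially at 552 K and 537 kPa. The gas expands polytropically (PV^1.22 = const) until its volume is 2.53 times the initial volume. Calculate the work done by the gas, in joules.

V₁ = nRT₁/P₁ = 5.64×8.314×552/537 = 48.2 L.
Polytropic n=1.22: T₂ = T₁(V₁/V₂)^(n−1) = 552×(0.395)^0.22 = 450 K; P₂ = P₁(V₁/V₂)^n = 173 kPa.
W = (P₁V₁−P₂V₂)/(n−1) = (537×48.2−173×122)/0.22 = 21700 J.

21700 J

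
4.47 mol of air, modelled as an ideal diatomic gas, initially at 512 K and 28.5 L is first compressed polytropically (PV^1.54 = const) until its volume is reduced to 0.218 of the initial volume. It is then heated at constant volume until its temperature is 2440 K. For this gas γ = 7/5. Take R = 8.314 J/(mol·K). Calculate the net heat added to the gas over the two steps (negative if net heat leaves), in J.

134000 J

P₁ = nRT₁/V₁ = 4.47×8.314×512/28.5 = 668 kPa.
Step 1 — Polytropic n=1.54: T₂ = T₁(V₁/V₂)^(n−1) = 512×(4.59)^0.54 = 1170 K; P₂ = P₁(V₁/V₂)^n = 6970 kPa.
W = (P₁V₁−P₂V₂)/(n−1) = (668×28.5−6970×6.21)/0.54 = -45000 J.
ΔU = nCvΔT = 4.47×20.8×(1170−512) = 60700 J.
Q = ΔU + W = 15700 J.
State after step 1: P = 6970 kPa, V = 6.21 L, T = 1170 K.
Step 2 — Isochoric: V stays 6.21 L; P/T = const ⇒ T₂ = 2440 K, P₂ = 14600 kPa.
W = 0 (no volume change).
ΔU = nCvΔT = 4.47×20.8×(2440−1170) = 118000 J.
Q = ΔU = 118000 J.
Net over both steps: W = -45000 J, Q = 134000 J, ΔU = 179000 J.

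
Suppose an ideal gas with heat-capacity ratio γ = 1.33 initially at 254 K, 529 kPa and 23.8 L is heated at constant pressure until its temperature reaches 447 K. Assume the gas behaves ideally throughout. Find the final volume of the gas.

41.9 L

Isobaric: P stays 529 kPa; V/T = const ⇒ T₂ = 447 K, V₂ = 41.9 L.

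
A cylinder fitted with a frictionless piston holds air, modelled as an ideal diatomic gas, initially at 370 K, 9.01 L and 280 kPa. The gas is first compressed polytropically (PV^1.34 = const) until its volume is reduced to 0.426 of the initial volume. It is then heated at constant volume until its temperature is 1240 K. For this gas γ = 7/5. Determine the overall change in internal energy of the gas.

n = P₁V₁/(RT₁) = 280×9.01/(8.314×370) = 0.820 mol.
Step 1 — Polytropic n=1.34: T₂ = T₁(V₁/V₂)^(n−1) = 370×(2.35)^0.34 = 495 K; P₂ = P₁(V₁/V₂)^n = 879 kPa.
W = (P₁V₁−P₂V₂)/(n−1) = (280×9.01−879×3.84)/0.34 = -2500 J.
ΔU = nCvΔT = 0.820×20.8×(495−370) = 2120 J.
Q = ΔU + W = -375 J.
State after step 1: P = 879 kPa, V = 3.84 L, T = 495 K.
Step 2 — Isochoric: V stays 3.84 L; P/T = const ⇒ T₂ = 1240 K, P₂ = 2200 kPa.
W = 0 (no volume change).
ΔU = nCvΔT = 0.820×20.8×(1240−495) = 12700 J.
Q = ΔU = 12700 J.
Net over both steps: W = -2500 J, Q = 12300 J, ΔU = 14800 J.

14800 J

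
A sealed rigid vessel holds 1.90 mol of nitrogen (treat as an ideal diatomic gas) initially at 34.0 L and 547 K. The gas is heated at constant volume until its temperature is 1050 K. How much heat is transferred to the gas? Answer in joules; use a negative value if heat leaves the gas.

P₁ = nRT₁/V₁ = 1.90×8.314×547/34.0 = 254 kPa.
Isochoric: V stays 34.0 L; P/T = const ⇒ T₂ = 1050 K, P₂ = 488 kPa.
W = 0 (no volume change).
ΔU = nCvΔT = 1.90×20.8×(1050−547) = 19900 J.
Q = ΔU = 19900 J.

19900 J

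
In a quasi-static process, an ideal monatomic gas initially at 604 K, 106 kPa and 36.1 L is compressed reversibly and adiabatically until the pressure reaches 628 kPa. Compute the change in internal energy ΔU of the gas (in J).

5950 J

n = P₁V₁/(RT₁) = 106×36.1/(8.314×604) = 0.762 mol.
Adiabatic: T₂/T₁ = (P₂/P₁)^((γ−1)/γ) ⇒ T₂ = 604×(5.92)^0.400 = 1230 K; V₂ = 12.4 L.
For an ideal gas ΔU = nCvΔT with Cv = (3/2)R = 12.5 J/(mol·K).
ΔU = 0.762×12.5×(1230−604) = 5950 J.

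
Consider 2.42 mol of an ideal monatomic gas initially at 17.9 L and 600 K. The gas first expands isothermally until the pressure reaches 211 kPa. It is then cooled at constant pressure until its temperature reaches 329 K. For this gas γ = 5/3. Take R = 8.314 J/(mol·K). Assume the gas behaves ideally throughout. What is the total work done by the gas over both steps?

8570 J

P₁ = nRT₁/V₁ = 2.42×8.314×600/17.9 = 674 kPa.
Step 1 — Isothermal: T stays 600 K; PV = const ⇒ V₂ = 57.2 L, P₂ = 211 kPa.
ΔU = 0 (ideal gas, T constant).
W = nRT ln(V₂/V₁) = 2.42×8.314×600×ln(3.20) = 14000 J.
Q = ΔU + W = 14000 J.
State after step 1: P = 211 kPa, V = 57.2 L, T = 600 K.
Step 2 — Isobaric: P stays 211 kPa; V/T = const ⇒ T₂ = 329 K, V₂ = 31.4 L.
W = PΔV = 211×(31.4−57.2) kPa·L = -5450 J.
ΔU = nCvΔT = 2.42×12.5×(329−600) = -8180 J.
Q = ΔU + W = nCpΔT = -13600 J.
Net over both steps: W = 8570 J, Q = 396 J, ΔU = -8180 J.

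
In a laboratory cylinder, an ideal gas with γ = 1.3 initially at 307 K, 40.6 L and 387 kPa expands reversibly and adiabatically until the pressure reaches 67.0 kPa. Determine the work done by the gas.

17400 J

n = P₁V₁/(RT₁) = 387×40.6/(8.314×307) = 6.16 mol.
Adiabatic: T₂/T₁ = (P₂/P₁)^((γ−1)/γ) ⇒ T₂ = 307×(0.173)^0.231 = 205 K; V₂ = 156 L.
ΔU = nCvΔT = 6.16×27.7×(205−307) = -17400 J.
Q = 0 for an adiabatic process, so W = −ΔU = 17400 J.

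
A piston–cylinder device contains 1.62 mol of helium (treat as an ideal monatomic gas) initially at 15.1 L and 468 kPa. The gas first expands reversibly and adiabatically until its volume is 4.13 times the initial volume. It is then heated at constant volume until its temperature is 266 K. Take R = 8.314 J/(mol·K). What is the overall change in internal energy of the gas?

-5230 J

T₁ = P₁V₁/(nR) = 468×15.1/(1.62×8.314) = 525 K.
Step 1 — Adiabatic: TV^(γ−1) = const ⇒ T₂ = 525×(0.242)^0.667 = 204 K; PV^γ = const ⇒ P₂ = 44.0 kPa.
ΔU = nCvΔT = 1.62×12.5×(204−525) = -6480 J.
Q = 0 for an adiabatic process, so W = −ΔU = 6480 J.
State after step 1: P = 44.0 kPa, V = 62.4 L, T = 204 K.
Step 2 — Isochoric: V stays 62.4 L; P/T = const ⇒ T₂ = 266 K, P₂ = 57.4 kPa.
W = 0 (no volume change).
ΔU = nCvΔT = 1.62×12.5×(266−204) = 1260 J.
Q = ΔU = 1260 J.
Net over both steps: W = 6480 J, Q = 1260 J, ΔU = -5230 J.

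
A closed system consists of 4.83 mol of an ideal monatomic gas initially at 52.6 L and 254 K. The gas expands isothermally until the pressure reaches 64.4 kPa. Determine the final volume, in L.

P₁ = nRT₁/V₁ = 4.83×8.314×254/52.6 = 194 kPa.
Isothermal: T stays 254 K; PV = const ⇒ V₂ = 158 L, P₂ = 64.4 kPa.

158 L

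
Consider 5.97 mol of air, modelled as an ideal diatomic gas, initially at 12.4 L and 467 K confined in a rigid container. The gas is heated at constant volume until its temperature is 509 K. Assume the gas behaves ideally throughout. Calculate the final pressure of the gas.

P₁ = nRT₁/V₁ = 5.97×8.314×467/12.4 = 1870 kPa.
Isochoric: V stays 12.4 L; P/T = const ⇒ T₂ = 509 K, P₂ = 2040 kPa.

2040 kPa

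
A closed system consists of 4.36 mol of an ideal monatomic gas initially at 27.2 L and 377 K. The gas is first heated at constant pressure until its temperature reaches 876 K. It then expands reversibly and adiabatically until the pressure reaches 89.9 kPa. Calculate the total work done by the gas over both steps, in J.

41800 J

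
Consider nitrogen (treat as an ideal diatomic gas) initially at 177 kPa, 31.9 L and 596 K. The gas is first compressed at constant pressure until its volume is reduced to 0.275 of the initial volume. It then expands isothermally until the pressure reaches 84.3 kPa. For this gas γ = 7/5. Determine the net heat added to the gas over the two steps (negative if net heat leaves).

n = P₁V₁/(RT₁) = 177×31.9/(8.314×596) = 1.14 mol.
Step 1 — Isobaric: P stays 177 kPa; V/T = const ⇒ T₂ = 164 K, V₂ = 8.77 L.
W = PΔV = 177×(8.77−31.9) kPa·L = -4090 J.
ΔU = nCvΔT = 1.14×20.8×(164−596) = -10200 J.
Q = ΔU + W = nCpΔT = -14300 J.
State after step 1: P = 177 kPa, V = 8.77 L, T = 164 K.
Step 2 — Isothermal: T stays 164 K; PV = const ⇒ V₂ = 18.4 L, P₂ = 84.3 kPa.
ΔU = 0 (ideal gas, T constant).
W = nRT ln(V₂/V₁) = 1.14×8.314×164×ln(2.10) = 1150 J.
Q = ΔU + W = 1150 J.
Net over both steps: W = -2940 J, Q = -13200 J, ΔU = -10200 J.

-13200 J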